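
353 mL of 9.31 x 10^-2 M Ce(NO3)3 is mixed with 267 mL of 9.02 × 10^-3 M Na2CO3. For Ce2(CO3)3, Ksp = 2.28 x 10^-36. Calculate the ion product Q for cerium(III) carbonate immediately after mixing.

Total volume = 353 + 267 = 620 mL.
[Ce^3+] = 9.31 x 10^-2 × (353/620) = 5.301 × 10^-2 M
[CO3^2-] = 9.02 × 10^-3 × (267/620) = 3.884 × 10^-3 M
Ce2(CO3)3(s) ⇌ 2 Ce^3+(aq) + 3 CO3^2-(aq), so Q = [Ce^3+]^2[CO3^2-]^3
Q = (5.301 x 10^-2)^2(3.884 × 10^-3)^3 = 1.65 × 10^-10
Q > Ksp, so Ce2(CO3)3 will precipitate.

Q = 1.65 × 10^-10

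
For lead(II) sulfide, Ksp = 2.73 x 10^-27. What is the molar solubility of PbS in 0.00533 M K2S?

PbS(s) ⇌ Pb^2+(aq) + S^2-(aq)
Ksp = [Pb^2+][S^2-]
Let s = moles of PbS that dissolve per litre. [Pb^2+] = s, [S^2-] = 0.00533 + s ≈ 0.00533 (common-ion effect: S^2- is already 0.00533 M).
Ksp ≈ s × 0.00533
s = 5.12 x 10^-25 M
Check: s = 5.1 × 10^-25 ≪ 0.00533, so the approximation is valid.

5.12 × 10^-25 M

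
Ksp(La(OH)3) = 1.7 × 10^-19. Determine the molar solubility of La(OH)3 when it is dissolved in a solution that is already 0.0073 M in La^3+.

La(OH)3(s) ⇌ La^3+ + 3 OH^-
Ksp = [La^3+][OH^-]^3
Let s be the molar solubility in this solution. [La^3+] = 0.0073 + s ≈ 0.0073, [OH^-] = 3s (since the La^3+ already present dominates).
Ksp ≈ 0.0073 × (3s)^3
s = 9.5 × 10^-7 M
Check: s = 9.5 × 10^-7 ≪ 0.0073, so the approximation is valid.

s ≈ 9.5e-7 M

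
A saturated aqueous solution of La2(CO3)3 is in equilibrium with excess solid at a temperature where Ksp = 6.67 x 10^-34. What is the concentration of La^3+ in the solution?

La2(CO3)3(s) <=> 2 La^3+ + 3 CO3^2-
Ksp = [La^3+]^2[CO3^2-]^3
For each mole of La2(CO3)3 that dissolves: [La^3+] = 2s, [CO3^2-] = 3s.
Ksp = (2s)^2(3s)^3 = 108s^5
s^5 = 6.67 x 10^-34 / 108, so s = 9.081 × 10^-8 M
[La^3+] = 2s = 1.82 x 10^-7 M

[La^3+] ≈ 1.82 x 10^-7 M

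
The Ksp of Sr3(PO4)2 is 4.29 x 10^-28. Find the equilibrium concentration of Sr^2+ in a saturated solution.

[Sr^2+] ≈ 3.95e-6 M

Sr3(PO4)2(s) <=> 3 Sr^2+ + 2 PO4^3-
Ksp = [Sr^2+]^3[PO4^3-]^2
Let s = molar solubility. Then [Sr^2+] = 3s and [PO4^3-] = 2s.
So Ksp = (3s)^3 × (2s)^2 = 108s^5
s^5 = 4.29 x 10^-28 / 108, so s = 1.318 x 10^-6 M
[Sr^2+] = 3s = 3.95 × 10^-6 M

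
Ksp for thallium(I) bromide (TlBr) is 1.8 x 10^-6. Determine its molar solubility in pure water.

TlBr(s) <=> Tl^+ + Br^-
Ksp = [Tl^+][Br^-]
With molar solubility s: [Tl^+] = s, [Br^-] = s.
Ksp = s × s = s^2
s = (1.8 x 10^-6)^(1/2) = 1.3 × 10^-3 M

1.3 x 10^-3 M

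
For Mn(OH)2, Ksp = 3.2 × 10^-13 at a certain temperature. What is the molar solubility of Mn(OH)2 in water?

4.3 x 10^-5 M

Mn(OH)2(s) ⇌ Mn^2+ + 2 OH^-
Ksp = [Mn^2+][OH^-]^2
If s mol/L of Mn(OH)2 dissolves, [Mn^2+] = s and [OH^-] = 2s.
So Ksp = s × (2s)^2 = 4s^3
s = (3.2 × 10^-13 / 4)^(1/3) = 4.3 × 10^-5 M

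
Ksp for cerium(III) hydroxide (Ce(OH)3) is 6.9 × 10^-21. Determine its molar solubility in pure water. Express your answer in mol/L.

s = 4.0 × 10^-6 M

Ce(OH)3(s) ⇌ Ce^3+ + 3 OH^-
Ksp = [Ce^3+][OH^-]^3
If s mol/L of Ce(OH)3 dissolves, [Ce^3+] = s and [OH^-] = 3s.
So Ksp = s × (3s)^3 = 27s^4
s^4 = 6.9 × 10^-21 / 27, so s = 4.0 × 10^-6 M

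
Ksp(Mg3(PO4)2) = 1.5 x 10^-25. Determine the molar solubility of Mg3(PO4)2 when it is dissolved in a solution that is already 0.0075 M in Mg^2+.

s ≈ 3.0 x 10^-10 M

Mg3(PO4)2(s) ⇌ 3 Mg^2+(aq) + 2 PO4^3-(aq)
Ksp = [Mg^2+]^3[PO4^3-]^2
Let s be the molar solubility in this solution. [Mg^2+] = 0.0075 + 3s ≈ 0.0075, [PO4^3-] = 2s (Ksp is small, so little additional dissolves).
Ksp ≈ (0.0075)^3 × (2s)^2
s = 3.0 x 10^-10 M
Check: 3s = 8.9 × 10^-10 ≪ 0.0075, so the approximation is valid.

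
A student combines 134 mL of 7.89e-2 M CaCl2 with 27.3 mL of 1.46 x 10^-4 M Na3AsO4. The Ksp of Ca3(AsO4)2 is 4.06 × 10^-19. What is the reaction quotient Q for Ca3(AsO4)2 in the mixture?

Total volume = 134 + 27.3 = 161.3 mL.
[Ca^2+] = 7.89 x 10^-2 × (134/161.3) = 6.555 × 10^-2 M
[AsO4^3-] = 1.46 × 10^-4 × (27.3/161.3) = 2.471 × 10^-5 M
Ca3(AsO4)2(s) ⇌ 3 Ca^2+(aq) + 2 AsO4^3-(aq), so Q = [Ca^2+]^3[AsO4^3-]^2
Q = (6.555 × 10^-2)^3(2.471 × 10^-5)^2 = 1.72 × 10^-13
Q > Ksp, so Ca3(AsO4)2 will precipitate.

Q ≈ 1.72e-13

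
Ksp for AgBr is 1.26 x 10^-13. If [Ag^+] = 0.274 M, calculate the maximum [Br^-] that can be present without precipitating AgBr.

AgBr(s) <=> Ag^+(aq) + Br^-(aq)
Ksp = [Ag^+][Br^-]
Precipitation begins when Q = Ksp. With [Ag^+] = 0.274 M:
1.26 x 10^-13 = (0.274) × [Br^-]
[Br^-] = (1.26 x 10^-13 / 2.74 × 10^-1) = 4.60 × 10^-13 M

4.60 x 10^-13 M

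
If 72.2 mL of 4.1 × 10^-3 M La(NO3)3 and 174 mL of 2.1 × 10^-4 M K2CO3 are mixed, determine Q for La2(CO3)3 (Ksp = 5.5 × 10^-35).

Total volume = 72.2 + 174 = 246.2 mL.
[La^3+] = 4.1 x 10^-3 × (72.2/246.2) = 1.20 x 10^-3 M
[CO3^2-] = 2.1 × 10^-4 × (174/246.2) = 1.48 × 10^-4 M
La2(CO3)3(s) ⇌ 2 La^3+(aq) + 3 CO3^2-(aq), so Q = [La^3+]^2[CO3^2-]^3
Q = (1.20 x 10^-3)^2(1.48 × 10^-4)^3 = 4.7 × 10^-18
Q > Ksp, so La2(CO3)3 will precipitate.

Q ≈ 4.7e-18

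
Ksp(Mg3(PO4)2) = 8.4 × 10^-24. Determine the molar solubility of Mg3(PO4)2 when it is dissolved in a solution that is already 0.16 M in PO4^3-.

2.3 × 10^-8 M

Mg3(PO4)2(s) ⇌ 3 Mg^2+ + 2 PO4^3-
Ksp = [Mg^2+]^3[PO4^3-]^2
Let s = moles of Mg3(PO4)2 that dissolve per litre. [Mg^2+] = 3s, [PO4^3-] = 0.16 + 2s ≈ 0.16 (common-ion effect: PO4^3- is already 0.16 M).
Ksp ≈ (3s)^3 × (0.16)^2
s = 2.3 × 10^-8 M
Check: 2s = 4.6 × 10^-8 ≪ 0.16, so the approximation is valid.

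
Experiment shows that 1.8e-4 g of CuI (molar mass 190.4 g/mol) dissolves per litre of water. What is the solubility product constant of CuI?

Molar solubility s = (1.8 × 10^-4 g/L) / (190.4 g/mol) = 9.45 x 10^-7 M.
CuI(s) ⇌ Cu^+(aq) + I^-(aq)
If s mol/L of CuI dissolves, [Cu^+] = s and [I^-] = s.
Ksp = [Cu^+][I^-]
Ksp = s^2
With s = 9.45 × 10^-7: Ksp = 8.9 × 10^-13

Ksp ≈ 8.9e-13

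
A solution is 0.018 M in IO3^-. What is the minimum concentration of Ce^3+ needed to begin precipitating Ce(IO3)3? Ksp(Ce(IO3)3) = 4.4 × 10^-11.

[Ce^3+] ≈ 7.5 × 10^-6 M

Ce(IO3)3(s) <=> Ce^3+ + 3 IO3^-
Ksp = [Ce^3+][IO3^-]^3
Precipitation begins when Q = Ksp. With [IO3^-] = 0.018 M:
4.4 × 10^-11 = (0.018)^3 × [Ce^3+]
[Ce^3+] = (4.4 × 10^-11 / 5.83 × 10^-6) = 7.5 × 10^-6 M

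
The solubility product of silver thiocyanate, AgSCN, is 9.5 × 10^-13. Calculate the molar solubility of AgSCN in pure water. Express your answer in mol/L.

9.7 x 10^-7 M

AgSCN(s) ⇌ Ag^+(aq) + SCN^-(aq)
Ksp = [Ag^+][SCN^-]
With molar solubility s: [Ag^+] = s, [SCN^-] = s.
Ksp = s^2
s = √(9.5 × 10^-13) = 9.7 x 10^-7 M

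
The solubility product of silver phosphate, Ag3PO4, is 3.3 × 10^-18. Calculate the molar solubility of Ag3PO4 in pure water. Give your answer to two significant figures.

Ag3PO4(s) ⇌ 3 Ag^+(aq) + PO4^3-(aq)
Ksp = [Ag^+]^3[PO4^3-]
If s mol/L of Ag3PO4 dissolves, [Ag^+] = 3s and [PO4^3-] = s.
Substituting: Ksp = (3s)^3s = 27s^4
Solving, s = (3.3 × 10^-18/27)^(1/4) = 1.9 x 10^-5 M

s ≈ 1.9 × 10^-5 M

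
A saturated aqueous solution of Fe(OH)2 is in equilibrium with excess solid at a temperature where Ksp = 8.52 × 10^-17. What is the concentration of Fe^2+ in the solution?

Fe(OH)2(s) ⇌ Fe^2+ + 2 OH^-
Ksp = [Fe^2+][OH^-]^2
For each mole of Fe(OH)2 that dissolves: [Fe^2+] = s, [OH^-] = 2s.
So Ksp = s × (2s)^2 = 4s^3
Solving, s = (8.52 × 10^-17/4)^(1/3) = 2.772 × 10^-6 M
[Fe^2+] = s = 2.77 × 10^-6 M

[Fe^2+] ≈ 2.77e-6 M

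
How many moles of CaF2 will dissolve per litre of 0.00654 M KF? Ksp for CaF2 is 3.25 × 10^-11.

s ≈ 7.60 × 10^-7 M

CaF2(s) ⇌ Ca^2+(aq) + 2 F^-(aq)
Ksp = [Ca^2+][F^-]^2
Let s = moles of CaF2 that dissolve per litre. [Ca^2+] = s, [F^-] = 0.00654 + 2s ≈ 0.00654 (since F^- from KF dominates).
Ksp ≈ s × (0.00654)^2
s = 7.60 × 10^-7 M
Check: 2s = 1.5 x 10^-6 ≪ 0.00654, so the approximation is valid.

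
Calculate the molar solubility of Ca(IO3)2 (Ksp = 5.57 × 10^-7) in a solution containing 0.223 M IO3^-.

Ca(IO3)2(s) <=> Ca^2+ + 2 IO3^-
Ksp = [Ca^2+][IO3^-]^2
If s mol/L dissolves here, [Ca^2+] = s, [IO3^-] = 0.223 + 2s ≈ 0.223 (Ksp is small, so little additional dissolves).
Ksp ≈ s × (0.223)^2
s = 1.12 × 10^-5 M
Check: 2s = 2.2 × 10^-5 ≪ 0.223, so the approximation is valid.

s = 1.12 x 10^-5 M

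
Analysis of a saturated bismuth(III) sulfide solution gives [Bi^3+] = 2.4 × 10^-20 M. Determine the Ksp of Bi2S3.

2.7 × 10^-98

Bi2S3(s) ⇌ 2 Bi^3+ + 3 S^2-
Stoichiometry gives [S^2-] = (3/2)[Bi^3+] = 3.60 × 10^-20 M.
Ksp = [Bi^3+]^2[S^2-]^3
Ksp = (2.4 × 10^-20)^2 × (3.60 × 10^-20)^3 = 2.7 × 10^-98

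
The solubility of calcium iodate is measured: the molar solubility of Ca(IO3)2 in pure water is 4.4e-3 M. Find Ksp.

Ksp = 3.4 × 10^-7

Ca(IO3)2(s) <=> Ca^2+(aq) + 2 IO3^-(aq)
For each mole of Ca(IO3)2 that dissolves: [Ca^2+] = s, [IO3^-] = 2s.
Ksp = [Ca^2+][IO3^-]^2
So Ksp = s × (2s)^2 = 4s^3
With s = 4.4 x 10^-3: Ksp = 3.4 × 10^-7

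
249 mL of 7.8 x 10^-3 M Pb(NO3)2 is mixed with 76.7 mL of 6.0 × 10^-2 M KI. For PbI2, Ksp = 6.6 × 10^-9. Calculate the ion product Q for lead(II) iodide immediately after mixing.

Q ≈ 1.2 x 10^-6

Total volume = 249 + 76.7 = 325.7 mL.
[Pb^2+] = 7.8 × 10^-3 × (249/325.7) = 5.96 × 10^-3 M
[I^-] = 6.0 x 10^-2 × (76.7/325.7) = 1.41 x 10^-2 M
PbI2(s) ⇌ Pb^2+ + 2 I^-, so Q = [Pb^2+][I^-]^2
Q = (5.96 × 10^-3)(1.41 × 10^-2)^2 = 1.2 × 10^-6
Q > Ksp, so PbI2 will precipitate.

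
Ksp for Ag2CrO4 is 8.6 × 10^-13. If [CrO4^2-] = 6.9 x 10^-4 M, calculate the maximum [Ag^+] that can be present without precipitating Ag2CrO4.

Ag2CrO4(s) ⇌ 2 Ag^+(aq) + CrO4^2-(aq)
Ksp = [Ag^+]^2[CrO4^2-]
Precipitation begins when Q = Ksp. With [CrO4^2-] = 6.9 x 10^-4 M:
8.6 × 10^-13 = (6.9 x 10^-4) × [Ag^+]^2
[Ag^+] = (8.6 × 10^-13 / 6.9 × 10^-4)^(1/2) = 3.5 × 10^-5 M

[Ag^+] ≈ 3.5 x 10^-5 M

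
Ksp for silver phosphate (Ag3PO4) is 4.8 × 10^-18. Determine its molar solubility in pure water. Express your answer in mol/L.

s ≈ 2.1 x 10^-5 M

Ag3PO4(s) ⇌ 3 Ag^+(aq) + PO4^3-(aq)
Ksp = [Ag^+]^3[PO4^3-]
With molar solubility s: [Ag^+] = 3s, [PO4^3-] = s.
Ksp = (3s)^3s = 27s^4
s = (4.8 × 10^-18 / 27)^(1/4) = 2.1 × 10^-5 M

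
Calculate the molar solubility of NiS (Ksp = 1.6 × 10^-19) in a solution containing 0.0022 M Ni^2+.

NiS(s) ⇌ Ni^2+(aq) + S^2-(aq)
Ksp = [Ni^2+][S^2-]
Let s be the molar solubility in this solution. [Ni^2+] = 0.0022 + s ≈ 0.0022, [S^2-] = s (Ksp is small, so little additional dissolves).
Ksp ≈ 0.0022 × s
s = 7.3 × 10^-17 M
Check: s = 7.3 × 10^-17 ≪ 0.0022, so the approximation is valid.

s ≈ 7.3e-17 M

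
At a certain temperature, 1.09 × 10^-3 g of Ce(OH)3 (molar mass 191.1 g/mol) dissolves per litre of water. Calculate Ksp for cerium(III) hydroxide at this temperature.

Molar solubility s = (1.09 x 10^-3 g/L) / (191.1 g/mol) = 5.704 × 10^-6 M.
Ce(OH)3(s) <=> Ce^3+ + 3 OH^-
Let s = molar solubility. Then [Ce^3+] = s and [OH^-] = 3s.
Ksp = [Ce^3+][OH^-]^3
Ksp = s(3s)^3 = 27s^4
Ksp = 27 × (5.704 × 10^-6)^4 = 2.86 × 10^-20

2.86e-20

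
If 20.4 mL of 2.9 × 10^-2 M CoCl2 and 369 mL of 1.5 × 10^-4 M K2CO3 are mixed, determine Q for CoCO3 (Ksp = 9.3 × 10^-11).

Q = 2.2 x 10^-7

Total volume = 20.4 + 369 = 389.4 mL.
[Co^2+] = 2.9 x 10^-2 × (20.4/389.4) = 1.52 × 10^-3 M
[CO3^2-] = 1.5 × 10^-4 × (369/389.4) = 1.42 x 10^-4 M
CoCO3(s) ⇌ Co^2+(aq) + CO3^2-(aq), so Q = [Co^2+][CO3^2-]
Q = (1.52 × 10^-3)(1.42 x 10^-4) = 2.2 x 10^-7
Q > Ksp, so CoCO3 will precipitate.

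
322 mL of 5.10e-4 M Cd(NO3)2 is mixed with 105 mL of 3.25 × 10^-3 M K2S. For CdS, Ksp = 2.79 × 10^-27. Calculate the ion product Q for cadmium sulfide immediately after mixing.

3.07 × 10^-7

Total volume = 322 + 105 = 427 mL.
[Cd^2+] = 5.10 × 10^-4 × (322/427) = 3.846 × 10^-4 M
[S^2-] = 3.25 × 10^-3 × (105/427) = 7.992 × 10^-4 M
CdS(s) <=> Cd^2+(aq) + S^2-(aq), so Q = [Cd^2+][S^2-]
Q = (3.846 × 10^-4)(7.992 × 10^-4) = 3.07 × 10^-7
Q > Ksp, so CdS will precipitate.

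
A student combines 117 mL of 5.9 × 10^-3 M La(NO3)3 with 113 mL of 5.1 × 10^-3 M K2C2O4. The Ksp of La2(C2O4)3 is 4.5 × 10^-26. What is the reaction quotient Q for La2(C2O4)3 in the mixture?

1.4e-13

Total volume = 117 + 113 = 230 mL.
[La^3+] = 5.9 × 10^-3 × (117/230) = 3.00 x 10^-3 M
[C2O4^2-] = 5.1 x 10^-3 × (113/230) = 2.51 × 10^-3 M
La2(C2O4)3(s) ⇌ 2 La^3+ + 3 C2O4^2-, so Q = [La^3+]^2[C2O4^2-]^3
Q = (3.00 × 10^-3)^2(2.51 × 10^-3)^3 = 1.4 × 10^-13
Q > Ksp, so La2(C2O4)3 will precipitate.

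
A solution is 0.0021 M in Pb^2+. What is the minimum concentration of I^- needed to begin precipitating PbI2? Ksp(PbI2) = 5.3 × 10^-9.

[I^-] ≈ 1.6 × 10^-3 M

PbI2(s) ⇌ Pb^2+(aq) + 2 I^-(aq)
Ksp = [Pb^2+][I^-]^2
Precipitation begins when Q = Ksp. With [Pb^2+] = 0.0021 M:
5.3 × 10^-9 = (0.0021) × [I^-]^2
[I^-] = (5.3 × 10^-9 / 2.1 × 10^-3)^(1/2) = 1.6 x 10^-3 M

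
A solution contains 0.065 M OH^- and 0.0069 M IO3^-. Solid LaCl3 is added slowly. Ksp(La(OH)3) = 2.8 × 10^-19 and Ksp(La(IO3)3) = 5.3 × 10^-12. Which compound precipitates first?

Each salt begins to precipitate when Q = Ksp, i.e. when [La^3+] reaches its threshold.
For La(OH)3: 2.8 × 10^-19 = (0.065)^3 × [La^3+]  ⇒  [La^3+] = 1.0 × 10^-15 M.
For La(IO3)3: 5.3 × 10^-12 = (0.0069)^3 × [La^3+]  ⇒  [La^3+] = 1.6 × 10^-5 M.
The salt with the lower threshold [La^3+] precipitates first: La(OH)3.

La(OH)3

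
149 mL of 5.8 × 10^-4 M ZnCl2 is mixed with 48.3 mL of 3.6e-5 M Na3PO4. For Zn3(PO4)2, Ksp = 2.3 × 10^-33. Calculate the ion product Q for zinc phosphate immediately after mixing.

Q = 6.5e-21

Total volume = 149 + 48.3 = 197.3 mL.
[Zn^2+] = 5.8 × 10^-4 × (149/197.3) = 4.38 × 10^-4 M
[PO4^3-] = 3.6 x 10^-5 × (48.3/197.3) = 8.81 × 10^-6 M
Zn3(PO4)2(s) <=> 3 Zn^2+(aq) + 2 PO4^3-(aq), so Q = [Zn^2+]^3[PO4^3-]^2
Q = (4.38 × 10^-4)^3(8.81 × 10^-6)^2 = 6.5 x 10^-21
Q > Ksp, so Zn3(PO4)2 will precipitate.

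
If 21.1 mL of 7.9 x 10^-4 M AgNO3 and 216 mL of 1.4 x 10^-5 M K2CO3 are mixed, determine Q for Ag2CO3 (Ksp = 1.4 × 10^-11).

Total volume = 21.1 + 216 = 237.1 mL.
[Ag^+] = 7.9 x 10^-4 × (21.1/237.1) = 7.03 × 10^-5 M
[CO3^2-] = 1.4 × 10^-5 × (216/237.1) = 1.28 x 10^-5 M
Ag2CO3(s) ⇌ 2 Ag^+ + CO3^2-, so Q = [Ag^+]^2[CO3^2-]
Q = (7.03 x 10^-5)^2(1.28 x 10^-5) = 6.3 x 10^-14
Q < Ksp, so no precipitate of Ag2CO3 forms.

Q = 6.3 × 10^-14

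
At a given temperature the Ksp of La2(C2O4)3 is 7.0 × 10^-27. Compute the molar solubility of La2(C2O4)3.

s ≈ 2.3 x 10^-6 M

La2(C2O4)3(s) <=> 2 La^3+(aq) + 3 C2O4^2-(aq)
Ksp = [La^3+]^2[C2O4^2-]^3
For each mole of La2(C2O4)3 that dissolves: [La^3+] = 2s, [C2O4^2-] = 3s.
So Ksp = (2s)^2 × (3s)^3 = 108s^5
s = (7.0 × 10^-27 / 108)^(1/5) = 2.3 x 10^-6 M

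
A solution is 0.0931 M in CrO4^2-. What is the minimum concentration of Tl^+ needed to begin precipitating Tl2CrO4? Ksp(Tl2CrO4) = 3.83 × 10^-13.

2.03e-6 M

Tl2CrO4(s) ⇌ 2 Tl^+ + CrO4^2-
Ksp = [Tl^+]^2[CrO4^2-]
Precipitation begins when Q = Ksp. With [CrO4^2-] = 0.0931 M:
3.83 × 10^-13 = (0.0931) × [Tl^+]^2
[Tl^+] = (3.83 × 10^-13 / 9.31 × 10^-2)^(1/2) = 2.03 × 10^-6 M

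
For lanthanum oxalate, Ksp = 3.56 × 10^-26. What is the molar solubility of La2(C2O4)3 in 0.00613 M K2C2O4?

La2(C2O4)3(s) ⇌ 2 La^3+(aq) + 3 C2O4^2-(aq)
Ksp = [La^3+]^2[C2O4^2-]^3
Let s be the molar solubility in this solution. [La^3+] = 2s, [C2O4^2-] = 0.00613 + 3s ≈ 0.00613 (Ksp is small, so little additional dissolves).
Ksp ≈ (2s)^2 × (0.00613)^3
s = 1.97 × 10^-10 M
Check: 3s = 5.9 × 10^-10 ≪ 0.00613, so the approximation is valid.

s = 1.97 x 10^-10 M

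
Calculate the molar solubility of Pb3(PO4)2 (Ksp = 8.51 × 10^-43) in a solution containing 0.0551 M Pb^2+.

Pb3(PO4)2(s) ⇌ 3 Pb^2+(aq) + 2 PO4^3-(aq)
Ksp = [Pb^2+]^3[PO4^3-]^2
Let s = moles of Pb3(PO4)2 that dissolve per litre. [Pb^2+] = 0.0551 + 3s ≈ 0.0551, [PO4^3-] = 2s (since the Pb^2+ already present dominates).
Ksp ≈ (0.0551)^3 × (2s)^2
s = 3.57 × 10^-20 M
Check: 3s = 1.1 × 10^-19 ≪ 0.0551, so the approximation is valid.

s ≈ 3.57 x 10^-20 M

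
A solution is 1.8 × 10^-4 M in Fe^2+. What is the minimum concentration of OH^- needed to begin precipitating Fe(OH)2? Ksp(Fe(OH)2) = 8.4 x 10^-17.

[OH^-] = 6.8 x 10^-7 M

Fe(OH)2(s) ⇌ Fe^2+(aq) + 2 OH^-(aq)
Ksp = [Fe^2+][OH^-]^2
Precipitation begins when Q = Ksp. With [Fe^2+] = 1.8 × 10^-4 M:
8.4 x 10^-17 = (1.8 × 10^-4) × [OH^-]^2
[OH^-] = (8.4 x 10^-17 / 1.8 × 10^-4)^(1/2) = 6.8 × 10^-7 M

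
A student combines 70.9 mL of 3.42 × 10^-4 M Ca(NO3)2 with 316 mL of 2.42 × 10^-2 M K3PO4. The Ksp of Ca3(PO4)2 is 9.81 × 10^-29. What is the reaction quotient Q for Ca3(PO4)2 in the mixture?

Q = 9.62e-17

Total volume = 70.9 + 316 = 386.9 mL.
[Ca^2+] = 3.42 x 10^-4 × (70.9/386.9) = 6.267 × 10^-5 M
[PO4^3-] = 2.42 x 10^-2 × (316/386.9) = 1.977 × 10^-2 M
Ca3(PO4)2(s) ⇌ 3 Ca^2+ + 2 PO4^3-, so Q = [Ca^2+]^3[PO4^3-]^2
Q = (6.267 × 10^-5)^3(1.977 × 10^-2)^2 = 9.62 x 10^-17
Q > Ksp, so Ca3(PO4)2 will precipitate.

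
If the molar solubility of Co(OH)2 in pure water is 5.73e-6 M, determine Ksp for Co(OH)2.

Co(OH)2(s) <=> Co^2+ + 2 OH^-
For each mole of Co(OH)2 that dissolves: [Co^2+] = s, [OH^-] = 2s.
Ksp = [Co^2+][OH^-]^2
Substituting: Ksp = s(2s)^2 = 4s^3
Ksp = 4 × (5.73 × 10^-6)^3 = 7.53 × 10^-16

7.53 × 10^-16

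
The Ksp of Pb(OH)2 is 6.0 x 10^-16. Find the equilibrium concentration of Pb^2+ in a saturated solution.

5.3 × 10^-6 M

Pb(OH)2(s) ⇌ Pb^2+(aq) + 2 OH^-(aq)
Ksp = [Pb^2+][OH^-]^2
Let s = molar solubility. Then [Pb^2+] = s and [OH^-] = 2s.
So Ksp = s × (2s)^2 = 4s^3
s^3 = 6.0 x 10^-16 / 4, so s = 5.31 x 10^-6 M
[Pb^2+] = s = 5.3 × 10^-6 M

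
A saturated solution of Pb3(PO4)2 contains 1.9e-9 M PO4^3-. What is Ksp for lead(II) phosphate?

Pb3(PO4)2(s) <=> 3 Pb^2+(aq) + 2 PO4^3-(aq)
Stoichiometry gives [Pb^2+] = (3/2)[PO4^3-] = 2.85 × 10^-9 M.
Ksp = [Pb^2+]^3[PO4^3-]^2
Ksp = (2.85 x 10^-9)^3 × (1.9 × 10^-9)^2 = 8.4 x 10^-44

Ksp ≈ 8.4 × 10^-44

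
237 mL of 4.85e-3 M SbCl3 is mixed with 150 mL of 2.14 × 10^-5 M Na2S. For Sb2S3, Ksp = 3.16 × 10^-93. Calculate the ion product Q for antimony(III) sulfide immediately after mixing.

Total volume = 237 + 150 = 387 mL.
[Sb^3+] = 4.85 × 10^-3 × (237/387) = 2.970 × 10^-3 M
[S^2-] = 2.14 × 10^-5 × (150/387) = 8.295 × 10^-6 M
Sb2S3(s) ⇌ 2 Sb^3+(aq) + 3 S^2-(aq), so Q = [Sb^3+]^2[S^2-]^3
Q = (2.970 × 10^-3)^2(8.295 × 10^-6)^3 = 5.03 × 10^-21
Q > Ksp, so Sb2S3 will precipitate.

Q = 5.03 × 10^-21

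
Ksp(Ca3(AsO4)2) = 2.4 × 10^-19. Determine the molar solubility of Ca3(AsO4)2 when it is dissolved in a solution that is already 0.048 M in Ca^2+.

s ≈ 2.3 × 10^-8 M

Ca3(AsO4)2(s) <=> 3 Ca^2+ + 2 AsO4^3-
Ksp = [Ca^2+]^3[AsO4^3-]^2
Let s = moles of Ca3(AsO4)2 that dissolve per litre. [Ca^2+] = 0.048 + 3s ≈ 0.048, [AsO4^3-] = 2s (common-ion effect: Ca^2+ is already 0.048 M).
Ksp ≈ (0.048)^3 × (2s)^2
s = 2.3 × 10^-8 M
Check: 3s = 7.0 × 10^-8 ≪ 0.048, so the approximation is valid.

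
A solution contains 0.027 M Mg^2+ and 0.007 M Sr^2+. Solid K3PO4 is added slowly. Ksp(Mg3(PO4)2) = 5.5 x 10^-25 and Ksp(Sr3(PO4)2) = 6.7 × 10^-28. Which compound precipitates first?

Sr3(PO4)2

Precipitation of each salt starts when its ion product equals its Ksp.
For Mg3(PO4)2: 5.5 x 10^-25 = (0.027)^3 × [PO4^3-]^2  ⇒  [PO4^3-] = 1.7 × 10^-10 M.
For Sr3(PO4)2: 6.7 × 10^-28 = (0.007)^3 × [PO4^3-]^2  ⇒  [PO4^3-] = 4.4 × 10^-11 M.
The salt with the lower threshold [PO4^3-] precipitates first: Sr3(PO4)2.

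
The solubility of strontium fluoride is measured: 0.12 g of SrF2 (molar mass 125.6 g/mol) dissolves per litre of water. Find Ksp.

3.5 × 10^-9

Molar solubility s = (1.2 x 10^-1 g/L) / (125.6 g/mol) = 9.55 × 10^-4 M.
SrF2(s) <=> Sr^2+ + 2 F^-
With molar solubility s: [Sr^2+] = s, [F^-] = 2s.
Ksp = [Sr^2+][F^-]^2
Substituting: Ksp = s(2s)^2 = 4s^3
Ksp = 4 × (9.55 × 10^-4)^3 = 3.5 x 10^-9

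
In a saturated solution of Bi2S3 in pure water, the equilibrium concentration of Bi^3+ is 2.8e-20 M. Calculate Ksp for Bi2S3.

Bi2S3(s) ⇌ 2 Bi^3+(aq) + 3 S^2-(aq)
Stoichiometry gives [S^2-] = (3/2)[Bi^3+] = 4.20 × 10^-20 M.
Ksp = [Bi^3+]^2[S^2-]^3
Ksp = (2.8 × 10^-20)^2 × (4.20 x 10^-20)^3 = 5.8 × 10^-98

Ksp ≈ 5.8e-98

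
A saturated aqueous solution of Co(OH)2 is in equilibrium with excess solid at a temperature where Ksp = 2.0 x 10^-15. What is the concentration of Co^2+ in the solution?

Co(OH)2(s) ⇌ Co^2+(aq) + 2 OH^-(aq)
Ksp = [Co^2+][OH^-]^2
With molar solubility s: [Co^2+] = s, [OH^-] = 2s.
So Ksp = s × (2s)^2 = 4s^3
Solving, s = (2.0 x 10^-15/4)^(1/3) = 7.94 × 10^-6 M
[Co^2+] = s = 7.9 × 10^-6 M

7.9 × 10^-6 M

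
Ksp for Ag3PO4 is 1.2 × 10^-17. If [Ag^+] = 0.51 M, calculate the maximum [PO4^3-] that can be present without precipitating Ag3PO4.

Ag3PO4(s) ⇌ 3 Ag^+ + PO4^3-
Ksp = [Ag^+]^3[PO4^3-]
Precipitation begins when Q = Ksp. With [Ag^+] = 0.51 M:
1.2 × 10^-17 = (0.51)^3 × [PO4^3-]
[PO4^3-] = (1.2 × 10^-17 / 1.33 × 10^-1) = 9.0 × 10^-17 M

9.0 x 10^-17 M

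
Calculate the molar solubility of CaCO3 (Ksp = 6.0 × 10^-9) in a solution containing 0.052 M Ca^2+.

s = 1.2 × 10^-7 M

CaCO3(s) ⇌ Ca^2+(aq) + CO3^2-(aq)
Ksp = [Ca^2+][CO3^2-]
Let s be the molar solubility in this solution. [Ca^2+] = 0.052 + s ≈ 0.052, [CO3^2-] = s (common-ion effect: Ca^2+ is already 0.052 M).
Ksp ≈ 0.052 × s
s = 1.2 × 10^-7 M
Check: s = 1.2 × 10^-7 ≪ 0.052, so the approximation is valid.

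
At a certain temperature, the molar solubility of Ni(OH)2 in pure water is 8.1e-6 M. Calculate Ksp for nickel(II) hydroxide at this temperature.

Ksp ≈ 2.1 × 10^-15

Ni(OH)2(s) ⇌ Ni^2+ + 2 OH^-
For each mole of Ni(OH)2 that dissolves: [Ni^2+] = s, [OH^-] = 2s.
Ksp = [Ni^2+][OH^-]^2
So Ksp = s × (2s)^2 = 4s^3
With s = 8.1 × 10^-6: Ksp = 2.1 x 10^-15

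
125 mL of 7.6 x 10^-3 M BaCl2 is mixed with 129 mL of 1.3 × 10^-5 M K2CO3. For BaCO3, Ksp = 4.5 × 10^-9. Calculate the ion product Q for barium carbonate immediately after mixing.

Total volume = 125 + 129 = 254 mL.
[Ba^2+] = 7.6 × 10^-3 × (125/254) = 3.74 × 10^-3 M
[CO3^2-] = 1.3 × 10^-5 × (129/254) = 6.60 x 10^-6 M
BaCO3(s) ⇌ Ba^2+(aq) + CO3^2-(aq), so Q = [Ba^2+][CO3^2-]
Q = (3.74 × 10^-3)(6.60 × 10^-6) = 2.5 × 10^-8
Q > Ksp, so BaCO3 will precipitate.

Q ≈ 2.5 × 10^-8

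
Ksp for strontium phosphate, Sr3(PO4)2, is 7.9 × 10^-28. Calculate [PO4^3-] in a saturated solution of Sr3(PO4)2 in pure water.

Sr3(PO4)2(s) <=> 3 Sr^2+(aq) + 2 PO4^3-(aq)
Ksp = [Sr^2+]^3[PO4^3-]^2
For each mole of Sr3(PO4)2 that dissolves: [Sr^2+] = 3s, [PO4^3-] = 2s.
So Ksp = (3s)^3 × (2s)^2 = 108s^5
s = (7.9 × 10^-28 / 108)^(1/5) = 1.49 x 10^-6 M
[PO4^3-] = 2s = 3.0 x 10^-6 M

3.0 x 10^-6 M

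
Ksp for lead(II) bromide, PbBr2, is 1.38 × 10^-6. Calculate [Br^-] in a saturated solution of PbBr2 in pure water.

PbBr2(s) ⇌ Pb^2+ + 2 Br^-
Ksp = [Pb^2+][Br^-]^2
With molar solubility s: [Pb^2+] = s, [Br^-] = 2s.
Substituting: Ksp = s(2s)^2 = 4s^3
Solving, s = (1.38 × 10^-6/4)^(1/3) = 7.014 × 10^-3 M
[Br^-] = 2s = 1.40 × 10^-2 M

1.40e-2 M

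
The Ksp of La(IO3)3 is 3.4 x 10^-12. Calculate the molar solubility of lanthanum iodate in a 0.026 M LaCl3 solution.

La(IO3)3(s) <=> La^3+ + 3 IO3^-
Ksp = [La^3+][IO3^-]^3
Let s = moles of La(IO3)3 that dissolve per litre. [La^3+] = 0.026 + s ≈ 0.026, [IO3^-] = 3s (since La^3+ from LaCl3 dominates).
Ksp ≈ 0.026 × (3s)^3
s = 1.7 × 10^-4 M
Check: s = 1.7 × 10^-4 ≪ 0.026, so the approximation is valid.

1.7e-4 M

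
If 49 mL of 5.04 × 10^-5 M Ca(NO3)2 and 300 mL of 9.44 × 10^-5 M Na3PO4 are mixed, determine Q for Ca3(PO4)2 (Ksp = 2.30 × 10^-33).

Total volume = 49 + 300 = 349 mL.
[Ca^2+] = 5.04 × 10^-5 × (49/349) = 7.076 x 10^-6 M
[PO4^3-] = 9.44 × 10^-5 × (300/349) = 8.115 × 10^-5 M
Ca3(PO4)2(s) ⇌ 3 Ca^2+(aq) + 2 PO4^3-(aq), so Q = [Ca^2+]^3[PO4^3-]^2
Q = (7.076 x 10^-6)^3(8.115 × 10^-5)^2 = 2.33 x 10^-24
Q > Ksp, so Ca3(PO4)2 will precipitate.

Q = 2.33 x 10^-24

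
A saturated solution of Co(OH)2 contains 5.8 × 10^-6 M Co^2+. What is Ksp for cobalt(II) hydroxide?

Co(OH)2(s) ⇌ Co^2+(aq) + 2 OH^-(aq)
Stoichiometry gives [OH^-] = (2/1)[Co^2+] = 1.16 × 10^-5 M.
Ksp = [Co^2+][OH^-]^2
Ksp = 5.8 × 10^-6 × (1.16 x 10^-5)^2 = 7.8 × 10^-16

Ksp ≈ 7.8 x 10^-16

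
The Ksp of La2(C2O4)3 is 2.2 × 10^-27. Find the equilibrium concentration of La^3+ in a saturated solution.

[La^3+] ≈ 3.7e-6 M

La2(C2O4)3(s) ⇌ 2 La^3+ + 3 C2O4^2-
Ksp = [La^3+]^2[C2O4^2-]^3
With molar solubility s: [La^3+] = 2s, [C2O4^2-] = 3s.
Substituting: Ksp = (2s)^2(3s)^3 = 108s^5
s = (2.2 × 10^-27 / 108)^(1/5) = 1.83 × 10^-6 M
[La^3+] = 2s = 3.7 × 10^-6 M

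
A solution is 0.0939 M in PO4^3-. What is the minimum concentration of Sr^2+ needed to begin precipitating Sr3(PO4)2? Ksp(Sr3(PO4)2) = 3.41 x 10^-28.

[Sr^2+] ≈ 3.38 × 10^-9 M

Sr3(PO4)2(s) <=> 3 Sr^2+ + 2 PO4^3-
Ksp = [Sr^2+]^3[PO4^3-]^2
Precipitation begins when Q = Ksp. With [PO4^3-] = 0.0939 M:
3.41 x 10^-28 = (0.0939)^2 × [Sr^2+]^3
[Sr^2+] = (3.41 x 10^-28 / 8.817 × 10^-3)^(1/3) = 3.38 x 10^-9 M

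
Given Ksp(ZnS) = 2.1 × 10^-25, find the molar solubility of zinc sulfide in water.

ZnS(s) <=> Zn^2+ + S^2-
Ksp = [Zn^2+][S^2-]
If s mol/L of ZnS dissolves, [Zn^2+] = s and [S^2-] = s.
Ksp = s × s = s^2
s = (2.1 × 10^-25)^(1/2) = 4.6 x 10^-13 M

4.6 × 10^-13 M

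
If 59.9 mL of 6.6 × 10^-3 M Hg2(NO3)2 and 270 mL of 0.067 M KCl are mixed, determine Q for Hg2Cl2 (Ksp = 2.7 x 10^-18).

Total volume = 59.9 + 270 = 329.9 mL.
[Hg2^2+] = 6.6 × 10^-3 × (59.9/329.9) = 1.20 × 10^-3 M
[Cl^-] = 6.7 x 10^-2 × (270/329.9) = 5.48 × 10^-2 M
Hg2Cl2(s) ⇌ Hg2^2+(aq) + 2 Cl^-(aq), so Q = [Hg2^2+][Cl^-]^2
Q = (1.20 × 10^-3)(5.48 x 10^-2)^2 = 3.6 x 10^-6
Q > Ksp, so Hg2Cl2 will precipitate.

Q ≈ 3.6 × 10^-6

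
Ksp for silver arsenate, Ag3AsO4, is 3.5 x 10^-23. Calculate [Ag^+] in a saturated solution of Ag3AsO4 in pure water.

Ag3AsO4(s) <=> 3 Ag^+(aq) + AsO4^3-(aq)
Ksp = [Ag^+]^3[AsO4^3-]
For each mole of Ag3AsO4 that dissolves: [Ag^+] = 3s, [AsO4^3-] = s.
So Ksp = (3s)^3 × s = 27s^4
Solving, s = (3.5 x 10^-23/27)^(1/4) = 1.07 × 10^-6 M
[Ag^+] = 3s = 3.2 x 10^-6 M

3.2e-6 M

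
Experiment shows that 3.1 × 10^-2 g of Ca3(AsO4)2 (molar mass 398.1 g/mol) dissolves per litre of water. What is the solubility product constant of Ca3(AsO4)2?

3.1 × 10^-19

Molar solubility s = (3.1 x 10^-2 g/L) / (398.1 g/mol) = 7.79 × 10^-5 M.
Ca3(AsO4)2(s) ⇌ 3 Ca^2+(aq) + 2 AsO4^3-(aq)
If s mol/L of Ca3(AsO4)2 dissolves, [Ca^2+] = 3s and [AsO4^3-] = 2s.
Ksp = [Ca^2+]^3[AsO4^3-]^2
So Ksp = (3s)^3 × (2s)^2 = 108s^5
With s = 7.79 x 10^-5: Ksp = 3.1 x 10^-19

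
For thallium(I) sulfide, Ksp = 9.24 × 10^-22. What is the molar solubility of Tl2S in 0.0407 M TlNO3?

s = 5.58 × 10^-19 M

Tl2S(s) <=> 2 Tl^+ + S^2-
Ksp = [Tl^+]^2[S^2-]
If s mol/L dissolves here, [Tl^+] = 0.0407 + 2s ≈ 0.0407, [S^2-] = s (since Tl^+ from TlNO3 dominates).
Ksp ≈ (0.0407)^2 × s
s = 5.58 x 10^-19 M
Check: 2s = 1.1 x 10^-18 ≪ 0.0407, so the approximation is valid.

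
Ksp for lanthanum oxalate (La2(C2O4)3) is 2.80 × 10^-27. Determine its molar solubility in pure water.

La2(C2O4)3(s) ⇌ 2 La^3+(aq) + 3 C2O4^2-(aq)
Ksp = [La^3+]^2[C2O4^2-]^3
Let s = molar solubility. Then [La^3+] = 2s and [C2O4^2-] = 3s.
Ksp = (2s)^2(3s)^3 = 108s^5
s = (2.80 × 10^-27 / 108)^(1/5) = 1.92 × 10^-6 M

s ≈ 1.92 x 10^-6 M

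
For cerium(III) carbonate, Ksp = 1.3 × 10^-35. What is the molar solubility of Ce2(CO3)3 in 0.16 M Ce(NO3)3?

Ce2(CO3)3(s) ⇌ 2 Ce^3+(aq) + 3 CO3^2-(aq)
Ksp = [Ce^3+]^2[CO3^2-]^3
Let s be the molar solubility in this solution. [Ce^3+] = 0.16 + 2s ≈ 0.16, [CO3^2-] = 3s (since Ce^3+ from Ce(NO3)3 dominates).
Ksp ≈ (0.16)^2 × (3s)^3
s = 2.7 × 10^-12 M
Check: 2s = 5.3 x 10^-12 ≪ 0.16, so the approximation is valid.

s = 2.7 x 10^-12 M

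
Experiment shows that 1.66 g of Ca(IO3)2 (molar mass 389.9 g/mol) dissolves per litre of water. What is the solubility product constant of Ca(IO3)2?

Molar solubility s = (1.66 g/L) / (389.9 g/mol) = 4.258 × 10^-3 M.
Ca(IO3)2(s) <=> Ca^2+ + 2 IO3^-
Let s = molar solubility. Then [Ca^2+] = s and [IO3^-] = 2s.
Ksp = [Ca^2+][IO3^-]^2
So Ksp = s × (2s)^2 = 4s^3
With s = 4.258 × 10^-3: Ksp = 3.09 × 10^-7

3.09 x 10^-7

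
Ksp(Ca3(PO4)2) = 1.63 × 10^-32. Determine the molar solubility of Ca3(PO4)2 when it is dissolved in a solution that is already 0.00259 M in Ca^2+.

s ≈ 4.84 x 10^-13 M

Ca3(PO4)2(s) ⇌ 3 Ca^2+ + 2 PO4^3-
Ksp = [Ca^2+]^3[PO4^3-]^2
Let s = moles of Ca3(PO4)2 that dissolve per litre. [Ca^2+] = 0.00259 + 3s ≈ 0.00259, [PO4^3-] = 2s (Ksp is small, so little additional dissolves).
Ksp ≈ (0.00259)^3 × (2s)^2
s = 4.84 × 10^-13 M
Check: 3s = 1.5 x 10^-12 ≪ 0.00259, so the approximation is valid.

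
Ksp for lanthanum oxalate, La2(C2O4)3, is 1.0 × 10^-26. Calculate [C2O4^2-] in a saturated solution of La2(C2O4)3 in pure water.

[C2O4^2-] ≈ 7.4 x 10^-6 M

La2(C2O4)3(s) ⇌ 2 La^3+(aq) + 3 C2O4^2-(aq)
Ksp = [La^3+]^2[C2O4^2-]^3
With molar solubility s: [La^3+] = 2s, [C2O4^2-] = 3s.
So Ksp = (2s)^2 × (3s)^3 = 108s^5
Solving, s = (1.0 × 10^-26/108)^(1/5) = 2.47 × 10^-6 M
[C2O4^2-] = 3s = 7.4 x 10^-6 M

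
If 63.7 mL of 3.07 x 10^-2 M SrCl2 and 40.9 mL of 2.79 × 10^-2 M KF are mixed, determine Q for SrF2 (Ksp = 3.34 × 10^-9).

2.23 x 10^-6

Total volume = 63.7 + 40.9 = 104.6 mL.
[Sr^2+] = 3.07 × 10^-2 × (63.7/104.6) = 1.870 × 10^-2 M
[F^-] = 2.79 x 10^-2 × (40.9/104.6) = 1.091 × 10^-2 M
SrF2(s) ⇌ Sr^2+ + 2 F^-, so Q = [Sr^2+][F^-]^2
Q = (1.870 x 10^-2)(1.091 × 10^-2)^2 = 2.23 × 10^-6
Q > Ksp, so SrF2 will precipitate.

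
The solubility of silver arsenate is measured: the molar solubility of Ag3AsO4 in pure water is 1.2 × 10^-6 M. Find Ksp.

Ag3AsO4(s) ⇌ 3 Ag^+(aq) + AsO4^3-(aq)
With molar solubility s: [Ag^+] = 3s, [AsO4^3-] = s.
Ksp = [Ag^+]^3[AsO4^3-]
So Ksp = (3s)^3 × s = 27s^4
With s = 1.2 × 10^-6: Ksp = 5.6 × 10^-23

5.6e-23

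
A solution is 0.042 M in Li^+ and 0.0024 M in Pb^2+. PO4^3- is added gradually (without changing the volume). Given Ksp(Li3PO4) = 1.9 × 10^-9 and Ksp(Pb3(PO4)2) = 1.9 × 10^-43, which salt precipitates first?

Pb3(PO4)2

Each salt begins to precipitate when Q = Ksp, i.e. when [PO4^3-] reaches its threshold.
For Li3PO4: 1.9 × 10^-9 = (0.042)^3 × [PO4^3-]  ⇒  [PO4^3-] = 2.6 × 10^-5 M.
For Pb3(PO4)2: 1.9 × 10^-43 = (0.0024)^3 × [PO4^3-]^2  ⇒  [PO4^3-] = 3.7 × 10^-18 M.
The salt with the lower threshold [PO4^3-] precipitates first: Pb3(PO4)2.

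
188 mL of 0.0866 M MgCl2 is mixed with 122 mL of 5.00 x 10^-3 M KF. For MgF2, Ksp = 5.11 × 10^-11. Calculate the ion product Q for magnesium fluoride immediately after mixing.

2.03e-7

Total volume = 188 + 122 = 310 mL.
[Mg^2+] = 8.66 x 10^-2 × (188/310) = 5.252 x 10^-2 M
[F^-] = 5.00 x 10^-3 × (122/310) = 1.968 × 10^-3 M
MgF2(s) ⇌ Mg^2+(aq) + 2 F^-(aq), so Q = [Mg^2+][F^-]^2
Q = (5.252 × 10^-2)(1.968 × 10^-3)^2 = 2.03 × 10^-7
Q > Ksp, so MgF2 will precipitate.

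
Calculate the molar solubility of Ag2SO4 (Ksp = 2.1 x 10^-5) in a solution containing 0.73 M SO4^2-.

s ≈ 2.7 × 10^-3 M

Ag2SO4(s) ⇌ 2 Ag^+(aq) + SO4^2-(aq)
Ksp = [Ag^+]^2[SO4^2-]
Let s = moles of Ag2SO4 that dissolve per litre. [Ag^+] = 2s, [SO4^2-] = 0.73 + s ≈ 0.73 (since the SO4^2- already present dominates).
Ksp ≈ (2s)^2 × 0.73
s = 2.7 × 10^-3 M
Check: s = 2.7 x 10^-3 ≪ 0.73, so the approximation is valid.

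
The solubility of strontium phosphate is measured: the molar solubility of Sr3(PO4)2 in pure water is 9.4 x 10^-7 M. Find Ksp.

Sr3(PO4)2(s) <=> 3 Sr^2+ + 2 PO4^3-
If s mol/L of Sr3(PO4)2 dissolves, [Sr^2+] = 3s and [PO4^3-] = 2s.
Ksp = [Sr^2+]^3[PO4^3-]^2
So Ksp = (3s)^3 × (2s)^2 = 108s^5
Ksp = 108 × (9.4 × 10^-7)^5 = 7.9 x 10^-29

Ksp ≈ 7.9 × 10^-29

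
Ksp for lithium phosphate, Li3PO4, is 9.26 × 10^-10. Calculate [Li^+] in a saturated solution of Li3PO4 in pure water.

Li3PO4(s) ⇌ 3 Li^+(aq) + PO4^3-(aq)
Ksp = [Li^+]^3[PO4^3-]
With molar solubility s: [Li^+] = 3s, [PO4^3-] = s.
Ksp = (3s)^3s = 27s^4
s = (9.26 × 10^-10 / 27)^(1/4) = 2.420 × 10^-3 M
[Li^+] = 3s = 7.26 x 10^-3 M

[Li^+] = 7.26e-3 M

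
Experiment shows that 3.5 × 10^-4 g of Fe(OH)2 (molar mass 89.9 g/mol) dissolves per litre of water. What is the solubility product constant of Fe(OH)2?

Molar solubility s = (3.5 x 10^-4 g/L) / (89.9 g/mol) = 3.89 x 10^-6 M.
Fe(OH)2(s) ⇌ Fe^2+ + 2 OH^-
Let s = molar solubility. Then [Fe^2+] = s and [OH^-] = 2s.
Ksp = [Fe^2+][OH^-]^2
Substituting: Ksp = s(2s)^2 = 4s^3
With s = 3.89 × 10^-6: Ksp = 2.4 x 10^-16

2.4 × 10^-16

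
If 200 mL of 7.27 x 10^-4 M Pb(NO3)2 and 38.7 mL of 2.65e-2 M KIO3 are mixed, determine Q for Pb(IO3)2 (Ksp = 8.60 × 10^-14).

Total volume = 200 + 38.7 = 238.7 mL.
[Pb^2+] = 7.27 x 10^-4 × (200/238.7) = 6.091 × 10^-4 M
[IO3^-] = 2.65 x 10^-2 × (38.7/238.7) = 4.296 × 10^-3 M
Pb(IO3)2(s) <=> Pb^2+ + 2 IO3^-, so Q = [Pb^2+][IO3^-]^2
Q = (6.091 × 10^-4)(4.296 × 10^-3)^2 = 1.12 × 10^-8
Q > Ksp, so Pb(IO3)2 will precipitate.

1.12e-8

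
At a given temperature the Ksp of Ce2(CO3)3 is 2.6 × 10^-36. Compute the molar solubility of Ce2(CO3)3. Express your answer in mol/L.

Ce2(CO3)3(s) ⇌ 2 Ce^3+(aq) + 3 CO3^2-(aq)
Ksp = [Ce^3+]^2[CO3^2-]^3
With molar solubility s: [Ce^3+] = 2s, [CO3^2-] = 3s.
Substituting: Ksp = (2s)^2(3s)^3 = 108s^5
s^5 = 2.6 × 10^-36 / 108, so s = 3.0 × 10^-8 M

s = 3.0 × 10^-8 M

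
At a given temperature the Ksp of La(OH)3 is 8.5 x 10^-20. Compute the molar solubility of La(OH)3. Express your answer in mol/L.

La(OH)3(s) ⇌ La^3+ + 3 OH^-
Ksp = [La^3+][OH^-]^3
For each mole of La(OH)3 that dissolves: [La^3+] = s, [OH^-] = 3s.
Ksp = s(3s)^3 = 27s^4
s = (8.5 x 10^-20 / 27)^(1/4) = 7.5 × 10^-6 M

s ≈ 7.5 x 10^-6 M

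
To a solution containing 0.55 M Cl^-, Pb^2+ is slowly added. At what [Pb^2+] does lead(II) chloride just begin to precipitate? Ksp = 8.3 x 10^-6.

PbCl2(s) <=> Pb^2+(aq) + 2 Cl^-(aq)
Ksp = [Pb^2+][Cl^-]^2
Precipitation begins when Q = Ksp. With [Cl^-] = 0.55 M:
8.3 x 10^-6 = (0.55)^2 × [Pb^2+]
[Pb^2+] = (8.3 x 10^-6 / 3.03 x 10^-1) = 2.7 × 10^-5 M

[Pb^2+] ≈ 2.7e-5 M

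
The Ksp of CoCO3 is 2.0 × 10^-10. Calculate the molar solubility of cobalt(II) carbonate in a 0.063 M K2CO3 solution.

s ≈ 3.2 × 10^-9 M

CoCO3(s) ⇌ Co^2+(aq) + CO3^2-(aq)
Ksp = [Co^2+][CO3^2-]
If s mol/L dissolves here, [Co^2+] = s, [CO3^2-] = 0.063 + s ≈ 0.063 (Ksp is small, so little additional dissolves).
Ksp ≈ s × 0.063
s = 3.2 × 10^-9 M
Check: s = 3.2 x 10^-9 ≪ 0.063, so the approximation is valid.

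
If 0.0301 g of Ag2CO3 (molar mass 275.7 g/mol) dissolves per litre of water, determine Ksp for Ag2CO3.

5.21e-12

Molar solubility s = (3.01 x 10^-2 g/L) / (275.7 g/mol) = 1.092 x 10^-4 M.
Ag2CO3(s) ⇌ 2 Ag^+(aq) + CO3^2-(aq)
If s mol/L of Ag2CO3 dissolves, [Ag^+] = 2s and [CO3^2-] = s.
Ksp = [Ag^+]^2[CO3^2-]
Substituting: Ksp = (2s)^2s = 4s^3
Ksp = 4 × (1.092 × 10^-4)^3 = 5.21 × 10^-12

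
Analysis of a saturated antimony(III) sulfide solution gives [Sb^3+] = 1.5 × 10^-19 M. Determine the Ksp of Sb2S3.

Sb2S3(s) ⇌ 2 Sb^3+(aq) + 3 S^2-(aq)
Stoichiometry gives [S^2-] = (3/2)[Sb^3+] = 2.25 × 10^-19 M.
Ksp = [Sb^3+]^2[S^2-]^3
Ksp = (1.5 × 10^-19)^2 × (2.25 × 10^-19)^3 = 2.6 × 10^-94

2.6 × 10^-94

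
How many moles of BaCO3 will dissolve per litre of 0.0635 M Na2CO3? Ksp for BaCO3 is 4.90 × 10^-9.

s ≈ 7.72e-8 M

BaCO3(s) ⇌ Ba^2+(aq) + CO3^2-(aq)
Ksp = [Ba^2+][CO3^2-]
Let s = moles of BaCO3 that dissolve per litre. [Ba^2+] = s, [CO3^2-] = 0.0635 + s ≈ 0.0635 (common-ion effect: CO3^2- is already 0.0635 M).
Ksp ≈ s × 0.0635
s = 7.72 × 10^-8 M
Check: s = 7.7 x 10^-8 ≪ 0.0635, so the approximation is valid.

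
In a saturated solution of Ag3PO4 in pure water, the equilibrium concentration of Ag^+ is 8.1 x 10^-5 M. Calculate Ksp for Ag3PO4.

Ag3PO4(s) ⇌ 3 Ag^+(aq) + PO4^3-(aq)
Stoichiometry gives [PO4^3-] = (1/3)[Ag^+] = 2.70 x 10^-5 M.
Ksp = [Ag^+]^3[PO4^3-]
Ksp = (8.1 × 10^-5)^3 × 2.70 × 10^-5 = 1.4 × 10^-17

Ksp ≈ 1.4e-17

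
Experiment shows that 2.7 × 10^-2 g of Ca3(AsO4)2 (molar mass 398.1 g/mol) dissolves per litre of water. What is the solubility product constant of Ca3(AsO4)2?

Molar solubility s = (2.7 × 10^-2 g/L) / (398.1 g/mol) = 6.78 × 10^-5 M.
Ca3(AsO4)2(s) <=> 3 Ca^2+ + 2 AsO4^3-
If s mol/L of Ca3(AsO4)2 dissolves, [Ca^2+] = 3s and [AsO4^3-] = 2s.
Ksp = [Ca^2+]^3[AsO4^3-]^2
Ksp = (3s)^3(2s)^2 = 108s^5
Ksp = 108 × (6.78 × 10^-5)^5 = 1.5 x 10^-19

1.5 x 10^-19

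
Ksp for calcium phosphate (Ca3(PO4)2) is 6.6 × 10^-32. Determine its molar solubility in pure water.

Ca3(PO4)2(s) ⇌ 3 Ca^2+(aq) + 2 PO4^3-(aq)
Ksp = [Ca^2+]^3[PO4^3-]^2
If s mol/L of Ca3(PO4)2 dissolves, [Ca^2+] = 3s and [PO4^3-] = 2s.
Substituting: Ksp = (3s)^3(2s)^2 = 108s^5
s = (6.6 × 10^-32 / 108)^(1/5) = 2.3 x 10^-7 M

s = 2.3e-7 M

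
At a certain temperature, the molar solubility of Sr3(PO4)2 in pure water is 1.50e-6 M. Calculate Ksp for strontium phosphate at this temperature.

Sr3(PO4)2(s) ⇌ 3 Sr^2+(aq) + 2 PO4^3-(aq)
Let s = molar solubility. Then [Sr^2+] = 3s and [PO4^3-] = 2s.
Ksp = [Sr^2+]^3[PO4^3-]^2
So Ksp = (3s)^3 × (2s)^2 = 108s^5
With s = 1.50 x 10^-6: Ksp = 8.20 x 10^-28

Ksp = 8.20 × 10^-28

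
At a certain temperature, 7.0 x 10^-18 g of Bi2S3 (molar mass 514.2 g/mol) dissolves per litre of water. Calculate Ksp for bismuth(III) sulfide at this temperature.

Ksp ≈ 5.0 x 10^-98

Molar solubility s = (7.0 × 10^-18 g/L) / (514.2 g/mol) = 1.36 x 10^-20 M.
Bi2S3(s) ⇌ 2 Bi^3+(aq) + 3 S^2-(aq)
Let s = molar solubility. Then [Bi^3+] = 2s and [S^2-] = 3s.
Ksp = [Bi^3+]^2[S^2-]^3
Substituting: Ksp = (2s)^2(3s)^3 = 108s^5
With s = 1.36 × 10^-20: Ksp = 5.0 x 10^-98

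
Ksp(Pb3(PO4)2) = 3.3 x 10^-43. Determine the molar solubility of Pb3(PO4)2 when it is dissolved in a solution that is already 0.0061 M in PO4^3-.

6.9 × 10^-14 M

Pb3(PO4)2(s) <=> 3 Pb^2+ + 2 PO4^3-
Ksp = [Pb^2+]^3[PO4^3-]^2
Let s be the molar solubility in this solution. [Pb^2+] = 3s, [PO4^3-] = 0.0061 + 2s ≈ 0.0061 (common-ion effect: PO4^3- is already 0.0061 M).
Ksp ≈ (3s)^3 × (0.0061)^2
s = 6.9 × 10^-14 M
Check: 2s = 1.4 x 10^-13 ≪ 0.0061, so the approximation is valid.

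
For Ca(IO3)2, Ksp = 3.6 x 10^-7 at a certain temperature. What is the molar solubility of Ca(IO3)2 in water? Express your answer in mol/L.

s = 4.5 x 10^-3 M

Ca(IO3)2(s) <=> Ca^2+(aq) + 2 IO3^-(aq)
Ksp = [Ca^2+][IO3^-]^2
With molar solubility s: [Ca^2+] = s, [IO3^-] = 2s.
Substituting: Ksp = s(2s)^2 = 4s^3
Solving, s = (3.6 x 10^-7/4)^(1/3) = 4.5 x 10^-3 M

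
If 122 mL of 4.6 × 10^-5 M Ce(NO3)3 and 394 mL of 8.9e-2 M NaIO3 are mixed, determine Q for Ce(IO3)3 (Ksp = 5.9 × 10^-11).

3.4e-9

Total volume = 122 + 394 = 516 mL.
[Ce^3+] = 4.6 × 10^-5 × (122/516) = 1.09 × 10^-5 M
[IO3^-] = 8.9 × 10^-2 × (394/516) = 6.80 x 10^-2 M
Ce(IO3)3(s) ⇌ Ce^3+ + 3 IO3^-, so Q = [Ce^3+][IO3^-]^3
Q = (1.09 × 10^-5)(6.80 x 10^-2)^3 = 3.4 x 10^-9
Q > Ksp, so Ce(IO3)3 will precipitate.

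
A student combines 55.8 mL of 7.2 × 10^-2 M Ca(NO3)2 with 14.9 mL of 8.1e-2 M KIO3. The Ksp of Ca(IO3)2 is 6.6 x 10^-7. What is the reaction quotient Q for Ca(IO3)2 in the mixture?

Total volume = 55.8 + 14.9 = 70.7 mL.
[Ca^2+] = 7.2 x 10^-2 × (55.8/70.7) = 5.68 × 10^-2 M
[IO3^-] = 8.1 x 10^-2 × (14.9/70.7) = 1.71 × 10^-2 M
Ca(IO3)2(s) ⇌ Ca^2+ + 2 IO3^-, so Q = [Ca^2+][IO3^-]^2
Q = (5.68 × 10^-2)(1.71 × 10^-2)^2 = 1.7 × 10^-5
Q > Ksp, so Ca(IO3)2 will precipitate.

Q ≈ 1.7 × 10^-5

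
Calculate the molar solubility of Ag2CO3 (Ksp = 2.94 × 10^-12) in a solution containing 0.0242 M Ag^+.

Ag2CO3(s) ⇌ 2 Ag^+ + CO3^2-
Ksp = [Ag^+]^2[CO3^2-]
If s mol/L dissolves here, [Ag^+] = 0.0242 + 2s ≈ 0.0242, [CO3^2-] = s (Ksp is small, so little additional dissolves).
Ksp ≈ (0.0242)^2 × s
s = 5.02 × 10^-9 M
Check: 2s = 1.0 x 10^-8 ≪ 0.0242, so the approximation is valid.

s ≈ 5.02 x 10^-9 M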